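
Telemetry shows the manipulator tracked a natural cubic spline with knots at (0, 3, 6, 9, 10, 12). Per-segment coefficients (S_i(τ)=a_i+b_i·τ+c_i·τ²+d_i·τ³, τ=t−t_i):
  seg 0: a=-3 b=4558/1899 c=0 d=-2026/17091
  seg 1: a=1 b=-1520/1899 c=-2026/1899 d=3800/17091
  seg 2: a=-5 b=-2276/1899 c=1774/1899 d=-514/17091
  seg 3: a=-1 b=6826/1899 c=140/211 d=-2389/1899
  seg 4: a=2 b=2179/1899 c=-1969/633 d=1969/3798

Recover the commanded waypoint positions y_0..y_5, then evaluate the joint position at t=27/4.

y_0 = S_0(0) = a_0 = -3
y_1 = S_1(0) = a_1 = 1
y_2 = S_2(0) = a_2 = -5
y_3 = S_3(0) = a_3 = -1
y_4 = S_4(0) = a_4 = 2
y_5 = S_4(2) = -4
t_q=27/4 is in segment 2 (τ=3/4); S_2(τ)=-36367/6752

y_0=-3 y_1=1 y_2=-5 y_3=-1 y_4=2 y_5=-4
S(27/4) = -36367/6752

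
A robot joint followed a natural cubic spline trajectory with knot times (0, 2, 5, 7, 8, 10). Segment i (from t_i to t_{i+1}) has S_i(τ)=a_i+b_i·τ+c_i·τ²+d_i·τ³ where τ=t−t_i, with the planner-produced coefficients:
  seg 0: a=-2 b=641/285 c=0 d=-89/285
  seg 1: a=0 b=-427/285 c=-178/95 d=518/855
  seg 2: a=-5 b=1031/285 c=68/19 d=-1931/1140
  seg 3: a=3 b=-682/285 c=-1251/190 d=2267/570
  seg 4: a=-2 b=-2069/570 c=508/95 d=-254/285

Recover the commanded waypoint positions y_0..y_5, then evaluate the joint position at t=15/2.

y_0 = S_0(0) = a_0 = -2
y_1 = S_1(0) = a_1 = 0
y_2 = S_2(0) = a_2 = -5
y_3 = S_3(0) = a_3 = 3
y_4 = S_4(0) = a_4 = -2
y_5 = S_4(2) = 5
t_q=15/2 is in segment 3 (τ=1/2); S_3(τ)=199/304

y_0=-2 y_1=0 y_2=-5 y_3=3 y_4=-2 y_5=5
S(15/2) = 199/304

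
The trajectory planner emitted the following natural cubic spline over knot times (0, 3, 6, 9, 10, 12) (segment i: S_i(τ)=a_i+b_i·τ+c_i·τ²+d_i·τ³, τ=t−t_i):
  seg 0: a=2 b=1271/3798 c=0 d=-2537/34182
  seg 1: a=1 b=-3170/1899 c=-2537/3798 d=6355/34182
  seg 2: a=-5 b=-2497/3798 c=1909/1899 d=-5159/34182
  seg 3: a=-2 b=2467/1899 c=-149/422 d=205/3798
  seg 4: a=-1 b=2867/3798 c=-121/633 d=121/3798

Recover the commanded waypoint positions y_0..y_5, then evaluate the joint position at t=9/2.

y_0 = S_0(0) = a_0 = 2
y_1 = S_1(0) = a_1 = 1
y_2 = S_2(0) = a_2 = -5
y_3 = S_3(0) = a_3 = -2
y_4 = S_4(0) = a_4 = -1
y_5 = S_4(2) = 0
t_q=9/2 is in segment 1 (τ=3/2); S_1(τ)=-8033/3376

y_0=2 y_1=1 y_2=-5 y_3=-2 y_4=-1 y_5=0
S(9/2) = -8033/3376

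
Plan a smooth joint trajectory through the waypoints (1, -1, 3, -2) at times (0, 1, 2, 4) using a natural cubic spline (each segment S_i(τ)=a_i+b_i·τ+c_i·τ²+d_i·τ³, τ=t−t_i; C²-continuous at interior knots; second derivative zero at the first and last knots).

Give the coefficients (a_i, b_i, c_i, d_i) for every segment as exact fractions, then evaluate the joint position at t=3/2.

  seg 0: a=1 b=-177/46 c=0 d=85/46
  seg 1: a=-1 b=39/23 c=255/46 d=-149/46
  seg 2: a=3 b=141/46 c=-96/23 d=16/23
S(3/2) = 305/368

Δ: Δ0=-2, Δ1=4, Δ2=-5/2
row 1: diag=4, rhs=36; c'=1/4, d'=9
row 2: denom=6−1·1/4=23/4; d'=(-39−1·9)/(23/4)=-192/23
back: M2=-192/23
back: M1=9−1/4·-192/23=255/23
M: M0=0, M1=255/23, M2=-192/23, M3=0
seg 0: a=1, c=M0/2=0, d=(M1−M0)/(6·1)=85/46, b=Δ0−h0·(2M0+M1)/6=-177/46
seg 1: a=-1, c=M1/2=255/46, d=(M2−M1)/(6·1)=-149/46, b=Δ1−h1·(2M1+M2)/6=39/23
seg 2: a=3, c=M2/2=-96/23, d=(M3−M2)/(6·2)=16/23, b=Δ2−h2·(2M2+M3)/6=141/46
t_q=3/2 → seg 1, τ=1/2; S=-1+39/23·τ+255/46·τ²+-149/46·τ³=305/368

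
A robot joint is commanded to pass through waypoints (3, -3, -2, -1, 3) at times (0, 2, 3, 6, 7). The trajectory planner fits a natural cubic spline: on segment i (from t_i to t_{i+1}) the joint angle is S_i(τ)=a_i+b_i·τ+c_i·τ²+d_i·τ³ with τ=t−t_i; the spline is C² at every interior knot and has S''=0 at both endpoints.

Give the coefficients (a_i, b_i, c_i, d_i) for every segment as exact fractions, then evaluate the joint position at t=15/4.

  seg 0: a=3 b=-2158/483 c=0 d=709/1932
  seg 1: a=-3 b=-31/483 c=709/322 d=-157/138
  seg 2: a=-2 b=895/966 c=-195/161 d=979/2898
  seg 3: a=-1 b=1343/483 c=589/322 d=-589/966
S(15/4) = -37999/20608

Δ: Δ0=-3, Δ1=1, Δ2=1/3, Δ3=4
row 1: diag=6, rhs=24; c'=1/6, d'=4
row 2: denom=8−1·1/6=47/6; d'=(-4−1·4)/(47/6)=-48/47
row 3: denom=8−3·18/47=322/47; d'=(22−3·-48/47)/(322/47)=589/161
back: M3=589/161
back: M2=-48/47−18/47·589/161=-390/161
back: M1=4−1/6·-390/161=709/161
M: M0=0, M1=709/161, M2=-390/161, M3=589/161, M4=0
seg 0: a=3, c=M0/2=0, d=(M1−M0)/(6·2)=709/1932, b=Δ0−h0·(2M0+M1)/6=-2158/483
seg 1: a=-3, c=M1/2=709/322, d=(M2−M1)/(6·1)=-157/138, b=Δ1−h1·(2M1+M2)/6=-31/483
seg 2: a=-2, c=M2/2=-195/161, d=(M3−M2)/(6·3)=979/2898, b=Δ2−h2·(2M2+M3)/6=895/966
seg 3: a=-1, c=M3/2=589/322, d=(M4−M3)/(6·1)=-589/966, b=Δ3−h3·(2M3+M4)/6=1343/483
t_q=15/4 → seg 2, τ=3/4; S=-2+895/966·τ+-195/161·τ²+979/2898·τ³=-37999/20608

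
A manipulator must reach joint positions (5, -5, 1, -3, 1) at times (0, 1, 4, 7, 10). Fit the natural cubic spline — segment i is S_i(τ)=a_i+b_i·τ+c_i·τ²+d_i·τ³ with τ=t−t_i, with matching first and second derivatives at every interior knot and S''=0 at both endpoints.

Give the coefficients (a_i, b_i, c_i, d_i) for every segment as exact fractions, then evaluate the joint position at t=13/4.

Δ: Δ0=-10, Δ1=2, Δ2=-4/3, Δ3=4/3
row 1: diag=8, rhs=72; c'=3/8, d'=9
row 2: denom=12−3·3/8=87/8; d'=(-20−3·9)/(87/8)=-376/87
row 3: denom=12−3·8/29=324/29; d'=(16−3·-376/87)/(324/29)=70/27
back: M3=70/27
back: M2=-376/87−8/29·70/27=-136/27
back: M1=9−3/8·-136/27=98/9
M: M0=0, M1=98/9, M2=-136/27, M3=70/27, M4=0
seg 0: a=5, c=M0/2=0, d=(M1−M0)/(6·1)=49/27, b=Δ0−h0·(2M0+M1)/6=-319/27
seg 1: a=-5, c=M1/2=49/9, d=(M2−M1)/(6·3)=-215/243, b=Δ1−h1·(2M1+M2)/6=-172/27
seg 2: a=1, c=M2/2=-68/27, d=(M3−M2)/(6·3)=103/243, b=Δ2−h2·(2M2+M3)/6=65/27
seg 3: a=-3, c=M3/2=35/27, d=(M4−M3)/(6·3)=-35/243, b=Δ3−h3·(2M3+M4)/6=-34/27
t_q=13/4 → seg 1, τ=9/4; S=-5+-172/27·τ+49/9·τ²+-215/243·τ³=-355/192

  seg 0: a=5 b=-319/27 c=0 d=49/27
  seg 1: a=-5 b=-172/27 c=49/9 d=-215/243
  seg 2: a=1 b=65/27 c=-68/27 d=103/243
  seg 3: a=-3 b=-34/27 c=35/27 d=-35/243
S(13/4) = -355/192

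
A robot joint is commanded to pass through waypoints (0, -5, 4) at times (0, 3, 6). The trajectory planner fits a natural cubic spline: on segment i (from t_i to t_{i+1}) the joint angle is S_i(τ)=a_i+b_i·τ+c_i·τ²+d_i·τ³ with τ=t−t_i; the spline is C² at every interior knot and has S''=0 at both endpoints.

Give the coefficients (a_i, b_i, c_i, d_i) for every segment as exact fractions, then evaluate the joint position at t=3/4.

Δ: Δ0=-5/3, Δ1=3
row 1: diag=12, rhs=28; c'=1/4, d'=7/3
back: M1=7/3
M: M0=0, M1=7/3, M2=0
seg 0: a=0, c=M0/2=0, d=(M1−M0)/(6·3)=7/54, b=Δ0−h0·(2M0+M1)/6=-17/6
seg 1: a=-5, c=M1/2=7/6, d=(M2−M1)/(6·3)=-7/54, b=Δ1−h1·(2M1+M2)/6=2/3
t_q=3/4 → seg 0, τ=3/4; S=0+-17/6·τ+0·τ²+7/54·τ³=-265/128

  seg 0: a=0 b=-17/6 c=0 d=7/54
  seg 1: a=-5 b=2/3 c=7/6 d=-7/54
S(3/4) = -265/128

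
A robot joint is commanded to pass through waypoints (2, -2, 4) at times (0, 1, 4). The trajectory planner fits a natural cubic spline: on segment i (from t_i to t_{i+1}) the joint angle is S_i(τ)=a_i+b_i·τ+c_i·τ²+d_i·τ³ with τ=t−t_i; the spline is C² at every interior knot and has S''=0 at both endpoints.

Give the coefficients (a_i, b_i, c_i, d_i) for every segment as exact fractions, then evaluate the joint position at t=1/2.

Δ: Δ0=-4, Δ1=2
row 1: diag=8, rhs=36; c'=3/8, d'=9/2
back: M1=9/2
M: M0=0, M1=9/2, M2=0
seg 0: a=2, c=M0/2=0, d=(M1−M0)/(6·1)=3/4, b=Δ0−h0·(2M0+M1)/6=-19/4
seg 1: a=-2, c=M1/2=9/4, d=(M2−M1)/(6·3)=-1/4, b=Δ1−h1·(2M1+M2)/6=-5/2
t_q=1/2 → seg 0, τ=1/2; S=2+-19/4·τ+0·τ²+3/4·τ³=-9/32

  seg 0: a=2 b=-19/4 c=0 d=3/4
  seg 1: a=-2 b=-5/2 c=9/4 d=-1/4
S(1/2) = -9/32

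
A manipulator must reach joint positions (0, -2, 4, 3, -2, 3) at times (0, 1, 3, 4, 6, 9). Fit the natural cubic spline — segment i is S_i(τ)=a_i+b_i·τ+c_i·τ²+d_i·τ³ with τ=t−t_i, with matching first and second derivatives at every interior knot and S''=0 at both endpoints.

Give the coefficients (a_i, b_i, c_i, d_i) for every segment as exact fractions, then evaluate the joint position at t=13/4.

  seg 0: a=0 b=-8243/2598 c=0 d=3047/2598
  seg 1: a=-2 b=449/1299 c=3047/866 d=-5693/5196
  seg 2: a=4 b=1652/1299 c=-1323/433 d=1018/1299
  seg 3: a=3 b=-3232/1299 c=-305/433 d=3629/10392
  seg 4: a=-2 b=-2897/2598 c=2409/1732 d=-803/5196
S(13/4) = 57353/13856

Δ: Δ0=-2, Δ1=3, Δ2=-1, Δ3=-5/2, Δ4=5/3
row 1: diag=6, rhs=30; c'=1/3, d'=5
row 2: denom=6−2·1/3=16/3; d'=(-24−2·5)/(16/3)=-51/8
row 3: denom=6−1·3/16=93/16; d'=(-9−1·-51/8)/(93/16)=-14/31
row 4: denom=10−2·32/93=866/93; d'=(25−2·-14/31)/(866/93)=2409/866
back: M4=2409/866
back: M3=-14/31−32/93·2409/866=-610/433
back: M2=-51/8−3/16·-610/433=-2646/433
back: M1=5−1/3·-2646/433=3047/433
M: M0=0, M1=3047/433, M2=-2646/433, M3=-610/433, M4=2409/866, M5=0
seg 0: a=0, c=M0/2=0, d=(M1−M0)/(6·1)=3047/2598, b=Δ0−h0·(2M0+M1)/6=-8243/2598
seg 1: a=-2, c=M1/2=3047/866, d=(M2−M1)/(6·2)=-5693/5196, b=Δ1−h1·(2M1+M2)/6=449/1299
seg 2: a=4, c=M2/2=-1323/433, d=(M3−M2)/(6·1)=1018/1299, b=Δ2−h2·(2M2+M3)/6=1652/1299
seg 3: a=3, c=M3/2=-305/433, d=(M4−M3)/(6·2)=3629/10392, b=Δ3−h3·(2M3+M4)/6=-3232/1299
seg 4: a=-2, c=M4/2=2409/1732, d=(M5−M4)/(6·3)=-803/5196, b=Δ4−h4·(2M4+M5)/6=-2897/2598
t_q=13/4 → seg 2, τ=1/4; S=4+1652/1299·τ+-1323/433·τ²+1018/1299·τ³=57353/13856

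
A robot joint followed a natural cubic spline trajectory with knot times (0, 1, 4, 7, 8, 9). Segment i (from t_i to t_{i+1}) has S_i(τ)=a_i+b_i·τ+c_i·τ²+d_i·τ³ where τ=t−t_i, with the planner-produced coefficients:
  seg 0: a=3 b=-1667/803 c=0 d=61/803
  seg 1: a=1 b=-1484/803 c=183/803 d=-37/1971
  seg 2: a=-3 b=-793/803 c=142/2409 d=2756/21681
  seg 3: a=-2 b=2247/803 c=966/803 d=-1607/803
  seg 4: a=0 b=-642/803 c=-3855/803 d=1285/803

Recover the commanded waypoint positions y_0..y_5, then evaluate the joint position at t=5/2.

y_0=3 y_1=1 y_2=-3 y_3=-2 y_4=0 y_5=-4
S(5/2) = -8497/6424

y_0 = S_0(0) = a_0 = 3
y_1 = S_1(0) = a_1 = 1
y_2 = S_2(0) = a_2 = -3
y_3 = S_3(0) = a_3 = -2
y_4 = S_4(0) = a_4 = 0
y_5 = S_4(1) = -4
t_q=5/2 is in segment 1 (τ=3/2); S_1(τ)=-8497/6424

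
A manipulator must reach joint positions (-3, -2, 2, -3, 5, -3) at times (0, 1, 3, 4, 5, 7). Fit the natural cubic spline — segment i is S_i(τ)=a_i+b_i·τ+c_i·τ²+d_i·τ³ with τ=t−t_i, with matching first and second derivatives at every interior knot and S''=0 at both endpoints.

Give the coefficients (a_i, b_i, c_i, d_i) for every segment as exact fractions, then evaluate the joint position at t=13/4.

Δ: Δ0=1, Δ1=2, Δ2=-5, Δ3=8, Δ4=-4
row 1: diag=6, rhs=6; c'=1/3, d'=1
row 2: denom=6−2·1/3=16/3; d'=(-42−2·1)/(16/3)=-33/4
row 3: denom=4−1·3/16=61/16; d'=(78−1·-33/4)/(61/16)=1380/61
row 4: denom=6−1·16/61=350/61; d'=(-72−1·1380/61)/(350/61)=-2886/175
back: M4=-2886/175
back: M3=1380/61−16/61·-2886/175=4716/175
back: M2=-33/4−3/16·4716/175=-2328/175
back: M1=1−1/3·-2328/175=951/175
M: M0=0, M1=951/175, M2=-2328/175, M3=4716/175, M4=-2886/175, M5=0
seg 0: a=-3, c=M0/2=0, d=(M1−M0)/(6·1)=317/350, b=Δ0−h0·(2M0+M1)/6=33/350
seg 1: a=-2, c=M1/2=951/350, d=(M2−M1)/(6·2)=-1093/700, b=Δ1−h1·(2M1+M2)/6=492/175
seg 2: a=2, c=M2/2=-1164/175, d=(M3−M2)/(6·1)=1174/175, b=Δ2−h2·(2M2+M3)/6=-177/35
seg 3: a=-3, c=M3/2=2358/175, d=(M4−M3)/(6·1)=-181/25, b=Δ3−h3·(2M3+M4)/6=309/175
seg 4: a=5, c=M4/2=-1443/175, d=(M5−M4)/(6·2)=481/350, b=Δ4−h4·(2M4+M5)/6=1224/175
t_q=13/4 → seg 2, τ=1/4; S=2+-177/35·τ+-1164/175·τ²+1174/175·τ³=2379/5600

  seg 0: a=-3 b=33/350 c=0 d=317/350
  seg 1: a=-2 b=492/175 c=951/350 d=-1093/700
  seg 2: a=2 b=-177/35 c=-1164/175 d=1174/175
  seg 3: a=-3 b=309/175 c=2358/175 d=-181/25
  seg 4: a=5 b=1224/175 c=-1443/175 d=481/350
S(13/4) = 2379/5600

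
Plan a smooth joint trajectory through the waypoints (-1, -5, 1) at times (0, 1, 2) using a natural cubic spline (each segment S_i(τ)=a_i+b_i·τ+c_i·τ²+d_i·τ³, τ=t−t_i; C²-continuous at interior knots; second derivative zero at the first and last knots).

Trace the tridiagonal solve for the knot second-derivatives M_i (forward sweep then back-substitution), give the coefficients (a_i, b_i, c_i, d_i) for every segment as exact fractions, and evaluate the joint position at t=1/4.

Δ: Δ0=-4, Δ1=6
row 1: diag=4, rhs=60; c'=1/4, d'=15
back: M1=15
M: M0=0, M1=15, M2=0
seg 0: a=-1, c=M0/2=0, d=(M1−M0)/(6·1)=5/2, b=Δ0−h0·(2M0+M1)/6=-13/2
seg 1: a=-5, c=M1/2=15/2, d=(M2−M1)/(6·1)=-5/2, b=Δ1−h1·(2M1+M2)/6=1
t_q=1/4 → seg 0, τ=1/4; S=-1+-13/2·τ+0·τ²+5/2·τ³=-331/128

  seg 0: a=-1 b=-13/2 c=0 d=5/2
  seg 1: a=-5 b=1 c=15/2 d=-5/2
S(1/4) = -331/128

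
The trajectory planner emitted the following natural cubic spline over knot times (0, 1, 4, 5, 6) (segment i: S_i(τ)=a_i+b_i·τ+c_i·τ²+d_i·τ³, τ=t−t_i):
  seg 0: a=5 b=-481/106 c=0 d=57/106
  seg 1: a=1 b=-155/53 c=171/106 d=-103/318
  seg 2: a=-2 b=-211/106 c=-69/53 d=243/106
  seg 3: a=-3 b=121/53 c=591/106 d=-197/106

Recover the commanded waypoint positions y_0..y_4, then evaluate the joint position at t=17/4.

y_0=5 y_1=1 y_2=-2 y_3=-3 y_4=3
S(17/4) = -17253/6784

y_0 = S_0(0) = a_0 = 5
y_1 = S_1(0) = a_1 = 1
y_2 = S_2(0) = a_2 = -2
y_3 = S_3(0) = a_3 = -3
y_4 = S_3(1) = 3
t_q=17/4 is in segment 2 (τ=1/4); S_2(τ)=-17253/6784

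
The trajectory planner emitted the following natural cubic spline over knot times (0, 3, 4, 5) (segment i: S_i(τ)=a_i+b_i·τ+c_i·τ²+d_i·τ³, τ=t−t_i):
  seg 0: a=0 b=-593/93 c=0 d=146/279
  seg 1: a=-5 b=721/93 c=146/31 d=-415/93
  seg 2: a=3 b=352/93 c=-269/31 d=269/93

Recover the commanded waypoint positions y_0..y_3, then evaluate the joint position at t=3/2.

y_0=0 y_1=-5 y_2=3 y_3=1
S(3/2) = -967/124

y_0 = S_0(0) = a_0 = 0
y_1 = S_1(0) = a_1 = -5
y_2 = S_2(0) = a_2 = 3
y_3 = S_2(1) = 1
t_q=3/2 is in segment 0 (τ=3/2); S_0(τ)=-967/124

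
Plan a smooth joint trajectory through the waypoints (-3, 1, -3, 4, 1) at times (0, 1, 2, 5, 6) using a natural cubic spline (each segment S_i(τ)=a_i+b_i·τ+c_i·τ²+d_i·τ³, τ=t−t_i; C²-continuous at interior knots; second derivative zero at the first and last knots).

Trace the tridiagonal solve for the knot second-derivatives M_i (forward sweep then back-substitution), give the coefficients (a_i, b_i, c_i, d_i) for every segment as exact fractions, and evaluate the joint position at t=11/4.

Δ: Δ0=4, Δ1=-4, Δ2=7/3, Δ3=-3
row 1: diag=4, rhs=-48; c'=1/4, d'=-12
row 2: denom=8−1·1/4=31/4; d'=(38−1·-12)/(31/4)=200/31
row 3: denom=8−3·12/31=212/31; d'=(-32−3·200/31)/(212/31)=-398/53
back: M3=-398/53
back: M2=200/31−12/31·-398/53=496/53
back: M1=-12−1/4·496/53=-760/53
M: M0=0, M1=-760/53, M2=496/53, M3=-398/53, M4=0
seg 0: a=-3, c=M0/2=0, d=(M1−M0)/(6·1)=-380/159, b=Δ0−h0·(2M0+M1)/6=1016/159
seg 1: a=1, c=M1/2=-380/53, d=(M2−M1)/(6·1)=628/159, b=Δ1−h1·(2M1+M2)/6=-124/159
seg 2: a=-3, c=M2/2=248/53, d=(M3−M2)/(6·3)=-149/159, b=Δ2−h2·(2M2+M3)/6=-520/159
seg 3: a=4, c=M3/2=-199/53, d=(M4−M3)/(6·1)=199/159, b=Δ3−h3·(2M3+M4)/6=-79/159
t_q=11/4 → seg 2, τ=3/4; S=-3+-520/159·τ+248/53·τ²+-149/159·τ³=-10909/3392

  seg 0: a=-3 b=1016/159 c=0 d=-380/159
  seg 1: a=1 b=-124/159 c=-380/53 d=628/159
  seg 2: a=-3 b=-520/159 c=248/53 d=-149/159
  seg 3: a=4 b=-79/159 c=-199/53 d=199/159
S(11/4) = -10909/3392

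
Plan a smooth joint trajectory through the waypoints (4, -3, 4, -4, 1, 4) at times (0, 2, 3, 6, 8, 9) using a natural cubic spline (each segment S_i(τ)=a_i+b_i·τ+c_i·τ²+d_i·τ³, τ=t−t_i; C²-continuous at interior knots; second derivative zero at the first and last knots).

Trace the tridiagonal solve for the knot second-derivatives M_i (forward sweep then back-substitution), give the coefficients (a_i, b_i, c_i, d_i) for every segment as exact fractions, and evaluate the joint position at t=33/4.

Δ: Δ0=-7/2, Δ1=7, Δ2=-8/3, Δ3=5/2, Δ4=3
row 1: diag=6, rhs=63; c'=1/6, d'=21/2
row 2: denom=8−1·1/6=47/6; d'=(-58−1·21/2)/(47/6)=-411/47
row 3: denom=10−3·18/47=416/47; d'=(31−3·-411/47)/(416/47)=1345/208
row 4: denom=6−2·47/208=577/104; d'=(3−2·1345/208)/(577/104)=-1033/577
back: M4=-1033/577
back: M3=1345/208−47/208·-1033/577=7929/1154
back: M2=-411/47−18/47·7929/1154=-6564/577
back: M1=21/2−1/6·-6564/577=14305/1154
M: M0=0, M1=14305/1154, M2=-6564/577, M3=7929/1154, M4=-1033/577, M5=0
seg 0: a=4, c=M0/2=0, d=(M1−M0)/(6·2)=14305/13848, b=Δ0−h0·(2M0+M1)/6=-13211/1731
seg 1: a=-3, c=M1/2=14305/2308, d=(M2−M1)/(6·1)=-27433/6924, b=Δ1−h1·(2M1+M2)/6=16493/3462
seg 2: a=4, c=M2/2=-3282/577, d=(M3−M2)/(6·3)=7019/6924, b=Δ2−h2·(2M2+M3)/6=36517/6924
seg 3: a=-4, c=M3/2=7929/2308, d=(M4−M3)/(6·2)=-9995/13848, b=Δ3−h3·(2M3+M4)/6=-5137/3462
seg 4: a=1, c=M4/2=-1033/1154, d=(M5−M4)/(6·1)=1033/3462, b=Δ4−h4·(2M4+M5)/6=6226/1731
t_q=33/4 → seg 4, τ=1/4; S=1+6226/1731·τ+-1033/1154·τ²+1033/3462·τ³=136479/73856

  seg 0: a=4 b=-13211/1731 c=0 d=14305/13848
  seg 1: a=-3 b=16493/3462 c=14305/2308 d=-27433/6924
  seg 2: a=4 b=36517/6924 c=-3282/577 d=7019/6924
  seg 3: a=-4 b=-5137/3462 c=7929/2308 d=-9995/13848
  seg 4: a=1 b=6226/1731 c=-1033/1154 d=1033/3462
S(33/4) = 136479/73856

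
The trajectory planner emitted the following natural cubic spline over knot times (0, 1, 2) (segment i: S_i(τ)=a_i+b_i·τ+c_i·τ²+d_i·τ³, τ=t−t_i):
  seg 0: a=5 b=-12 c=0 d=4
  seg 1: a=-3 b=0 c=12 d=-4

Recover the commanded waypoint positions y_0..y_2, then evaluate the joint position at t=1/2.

y_0=5 y_1=-3 y_2=5
S(1/2) = -1/2

y_0 = S_0(0) = a_0 = 5
y_1 = S_1(0) = a_1 = -3
y_2 = S_1(1) = 5
t_q=1/2 is in segment 0 (τ=1/2); S_0(τ)=-1/2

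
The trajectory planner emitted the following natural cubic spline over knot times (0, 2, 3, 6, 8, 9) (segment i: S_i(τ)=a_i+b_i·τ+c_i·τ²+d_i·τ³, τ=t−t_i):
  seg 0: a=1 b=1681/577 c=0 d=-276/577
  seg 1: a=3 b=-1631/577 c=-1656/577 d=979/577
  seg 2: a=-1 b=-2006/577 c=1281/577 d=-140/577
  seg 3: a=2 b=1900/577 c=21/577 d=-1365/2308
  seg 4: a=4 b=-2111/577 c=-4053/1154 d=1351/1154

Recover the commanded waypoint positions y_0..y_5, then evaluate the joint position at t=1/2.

y_0 = S_0(0) = a_0 = 1
y_1 = S_1(0) = a_1 = 3
y_2 = S_2(0) = a_2 = -1
y_3 = S_3(0) = a_3 = 2
y_4 = S_4(0) = a_4 = 4
y_5 = S_4(1) = -2
t_q=1/2 is in segment 0 (τ=1/2); S_0(τ)=1383/577

y_0=1 y_1=3 y_2=-1 y_3=2 y_4=4 y_5=-2
S(1/2) = 1383/577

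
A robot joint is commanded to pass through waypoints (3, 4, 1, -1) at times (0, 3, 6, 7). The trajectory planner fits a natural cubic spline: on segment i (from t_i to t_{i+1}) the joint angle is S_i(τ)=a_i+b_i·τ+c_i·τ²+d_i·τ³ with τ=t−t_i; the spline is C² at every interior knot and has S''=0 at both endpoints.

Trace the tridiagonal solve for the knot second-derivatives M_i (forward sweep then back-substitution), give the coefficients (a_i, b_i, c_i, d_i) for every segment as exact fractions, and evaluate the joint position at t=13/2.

  seg 0: a=3 b=52/87 c=0 d=-23/783
  seg 1: a=4 b=-17/87 c=-23/87 d=-1/783
  seg 2: a=1 b=-158/87 c=-8/29 d=8/87
S(13/2) = 1/29

Δ: Δ0=1/3, Δ1=-1, Δ2=-2
row 1: diag=12, rhs=-8; c'=1/4, d'=-2/3
row 2: denom=8−3·1/4=29/4; d'=(-6−3·-2/3)/(29/4)=-16/29
back: M2=-16/29
back: M1=-2/3−1/4·-16/29=-46/87
M: M0=0, M1=-46/87, M2=-16/29, M3=0
seg 0: a=3, c=M0/2=0, d=(M1−M0)/(6·3)=-23/783, b=Δ0−h0·(2M0+M1)/6=52/87
seg 1: a=4, c=M1/2=-23/87, d=(M2−M1)/(6·3)=-1/783, b=Δ1−h1·(2M1+M2)/6=-17/87
seg 2: a=1, c=M2/2=-8/29, d=(M3−M2)/(6·1)=8/87, b=Δ2−h2·(2M2+M3)/6=-158/87
t_q=13/2 → seg 2, τ=1/2; S=1+-158/87·τ+-8/29·τ²+8/87·τ³=1/29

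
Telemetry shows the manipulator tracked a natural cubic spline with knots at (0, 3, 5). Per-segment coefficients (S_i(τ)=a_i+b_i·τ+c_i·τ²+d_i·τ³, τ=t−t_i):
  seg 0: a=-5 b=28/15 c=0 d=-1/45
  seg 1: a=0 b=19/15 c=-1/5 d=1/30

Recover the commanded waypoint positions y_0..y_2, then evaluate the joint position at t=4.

y_0=-5 y_1=0 y_2=2
S(4) = 11/10

y_0 = S_0(0) = a_0 = -5
y_1 = S_1(0) = a_1 = 0
y_2 = S_1(2) = 2
t_q=4 is in segment 1 (τ=1); S_1(τ)=11/10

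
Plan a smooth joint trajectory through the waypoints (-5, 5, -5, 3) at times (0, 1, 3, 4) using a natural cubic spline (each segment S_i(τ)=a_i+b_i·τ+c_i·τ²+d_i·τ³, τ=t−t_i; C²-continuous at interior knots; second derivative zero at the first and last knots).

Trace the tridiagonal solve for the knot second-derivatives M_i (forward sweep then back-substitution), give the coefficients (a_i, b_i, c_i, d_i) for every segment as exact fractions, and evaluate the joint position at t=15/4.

  seg 0: a=-5 b=109/8 c=0 d=-29/8
  seg 1: a=5 b=11/4 c=-87/8 d=7/2
  seg 2: a=-5 b=5/4 c=81/8 d=-27/8
S(15/4) = 107/512

Δ: Δ0=10, Δ1=-5, Δ2=8
row 1: diag=6, rhs=-90; c'=1/3, d'=-15
row 2: denom=6−2·1/3=16/3; d'=(78−2·-15)/(16/3)=81/4
back: M2=81/4
back: M1=-15−1/3·81/4=-87/4
M: M0=0, M1=-87/4, M2=81/4, M3=0
seg 0: a=-5, c=M0/2=0, d=(M1−M0)/(6·1)=-29/8, b=Δ0−h0·(2M0+M1)/6=109/8
seg 1: a=5, c=M1/2=-87/8, d=(M2−M1)/(6·2)=7/2, b=Δ1−h1·(2M1+M2)/6=11/4
seg 2: a=-5, c=M2/2=81/8, d=(M3−M2)/(6·1)=-27/8, b=Δ2−h2·(2M2+M3)/6=5/4
t_q=15/4 → seg 2, τ=3/4; S=-5+5/4·τ+81/8·τ²+-27/8·τ³=107/512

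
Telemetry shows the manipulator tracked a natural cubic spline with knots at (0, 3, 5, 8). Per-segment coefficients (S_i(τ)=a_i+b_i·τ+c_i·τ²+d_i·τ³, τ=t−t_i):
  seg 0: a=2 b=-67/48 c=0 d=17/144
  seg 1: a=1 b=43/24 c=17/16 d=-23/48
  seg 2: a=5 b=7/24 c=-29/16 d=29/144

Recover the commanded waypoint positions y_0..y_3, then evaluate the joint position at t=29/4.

y_0 = S_0(0) = a_0 = 2
y_1 = S_1(0) = a_1 = 1
y_2 = S_2(0) = a_2 = 5
y_3 = S_2(3) = -5
t_q=29/4 is in segment 2 (τ=9/4); S_2(τ)=-1255/1024

y_0=2 y_1=1 y_2=5 y_3=-5
S(29/4) = -1255/1024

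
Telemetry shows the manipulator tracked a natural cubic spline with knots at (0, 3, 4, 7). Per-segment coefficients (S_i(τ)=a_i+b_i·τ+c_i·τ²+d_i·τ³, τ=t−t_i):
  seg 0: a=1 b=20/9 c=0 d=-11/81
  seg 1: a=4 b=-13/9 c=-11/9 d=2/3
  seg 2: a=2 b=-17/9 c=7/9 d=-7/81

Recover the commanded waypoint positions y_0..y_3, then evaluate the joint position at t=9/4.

y_0=1 y_1=4 y_2=2 y_3=1
S(9/4) = 285/64

y_0 = S_0(0) = a_0 = 1
y_1 = S_1(0) = a_1 = 4
y_2 = S_2(0) = a_2 = 2
y_3 = S_2(3) = 1
t_q=9/4 is in segment 0 (τ=9/4); S_0(τ)=285/64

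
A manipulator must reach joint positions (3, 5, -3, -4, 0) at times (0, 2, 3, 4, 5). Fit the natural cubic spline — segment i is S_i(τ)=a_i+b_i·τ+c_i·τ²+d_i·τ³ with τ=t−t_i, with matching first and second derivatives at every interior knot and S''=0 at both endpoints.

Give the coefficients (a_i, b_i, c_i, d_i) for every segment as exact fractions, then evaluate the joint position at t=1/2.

Δ: Δ0=1, Δ1=-8, Δ2=-1, Δ3=4
row 1: diag=6, rhs=-54; c'=1/6, d'=-9
row 2: denom=4−1·1/6=23/6; d'=(42−1·-9)/(23/6)=306/23
row 3: denom=4−1·6/23=86/23; d'=(30−1·306/23)/(86/23)=192/43
back: M3=192/43
back: M2=306/23−6/23·192/43=522/43
back: M1=-9−1/6·522/43=-474/43
M: M0=0, M1=-474/43, M2=522/43, M3=192/43, M4=0
seg 0: a=3, c=M0/2=0, d=(M1−M0)/(6·2)=-79/86, b=Δ0−h0·(2M0+M1)/6=201/43
seg 1: a=5, c=M1/2=-237/43, d=(M2−M1)/(6·1)=166/43, b=Δ1−h1·(2M1+M2)/6=-273/43
seg 2: a=-3, c=M2/2=261/43, d=(M3−M2)/(6·1)=-55/43, b=Δ2−h2·(2M2+M3)/6=-249/43
seg 3: a=-4, c=M3/2=96/43, d=(M4−M3)/(6·1)=-32/43, b=Δ3−h3·(2M3+M4)/6=108/43
t_q=1/2 → seg 0, τ=1/2; S=3+201/43·τ+0·τ²+-79/86·τ³=3593/688

  seg 0: a=3 b=201/43 c=0 d=-79/86
  seg 1: a=5 b=-273/43 c=-237/43 d=166/43
  seg 2: a=-3 b=-249/43 c=261/43 d=-55/43
  seg 3: a=-4 b=108/43 c=96/43 d=-32/43
S(1/2) = 3593/688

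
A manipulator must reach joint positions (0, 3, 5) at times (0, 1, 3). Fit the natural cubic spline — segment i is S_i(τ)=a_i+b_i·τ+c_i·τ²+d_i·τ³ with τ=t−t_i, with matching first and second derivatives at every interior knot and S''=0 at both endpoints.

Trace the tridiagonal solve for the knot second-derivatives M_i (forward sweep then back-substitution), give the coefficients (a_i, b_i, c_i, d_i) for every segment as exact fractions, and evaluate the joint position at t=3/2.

  seg 0: a=0 b=10/3 c=0 d=-1/3
  seg 1: a=3 b=7/3 c=-1 d=1/6
S(3/2) = 63/16

Δ: Δ0=3, Δ1=1
row 1: diag=6, rhs=-12; c'=1/3, d'=-2
back: M1=-2
M: M0=0, M1=-2, M2=0
seg 0: a=0, c=M0/2=0, d=(M1−M0)/(6·1)=-1/3, b=Δ0−h0·(2M0+M1)/6=10/3
seg 1: a=3, c=M1/2=-1, d=(M2−M1)/(6·2)=1/6, b=Δ1−h1·(2M1+M2)/6=7/3
t_q=3/2 → seg 1, τ=1/2; S=3+7/3·τ+-1·τ²+1/6·τ³=63/16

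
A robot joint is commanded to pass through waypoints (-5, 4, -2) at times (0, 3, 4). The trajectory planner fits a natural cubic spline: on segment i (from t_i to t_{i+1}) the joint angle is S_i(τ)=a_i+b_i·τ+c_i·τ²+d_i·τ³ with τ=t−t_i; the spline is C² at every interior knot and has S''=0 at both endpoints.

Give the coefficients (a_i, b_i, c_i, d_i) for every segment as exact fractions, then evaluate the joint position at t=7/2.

  seg 0: a=-5 b=51/8 c=0 d=-3/8
  seg 1: a=4 b=-15/4 c=-27/8 d=9/8
S(7/2) = 91/64

Δ: Δ0=3, Δ1=-6
row 1: diag=8, rhs=-54; c'=1/8, d'=-27/4
back: M1=-27/4
M: M0=0, M1=-27/4, M2=0
seg 0: a=-5, c=M0/2=0, d=(M1−M0)/(6·3)=-3/8, b=Δ0−h0·(2M0+M1)/6=51/8
seg 1: a=4, c=M1/2=-27/8, d=(M2−M1)/(6·1)=9/8, b=Δ1−h1·(2M1+M2)/6=-15/4
t_q=7/2 → seg 1, τ=1/2; S=4+-15/4·τ+-27/8·τ²+9/8·τ³=91/64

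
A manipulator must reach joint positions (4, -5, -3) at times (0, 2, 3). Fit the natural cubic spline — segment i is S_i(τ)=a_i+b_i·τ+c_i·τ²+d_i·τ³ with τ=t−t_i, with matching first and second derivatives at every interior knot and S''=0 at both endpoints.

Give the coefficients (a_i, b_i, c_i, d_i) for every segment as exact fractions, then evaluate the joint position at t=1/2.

  seg 0: a=4 b=-20/3 c=0 d=13/24
  seg 1: a=-5 b=-1/6 c=13/4 d=-13/12
S(1/2) = 47/64

Δ: Δ0=-9/2, Δ1=2
row 1: diag=6, rhs=39; c'=1/6, d'=13/2
back: M1=13/2
M: M0=0, M1=13/2, M2=0
seg 0: a=4, c=M0/2=0, d=(M1−M0)/(6·2)=13/24, b=Δ0−h0·(2M0+M1)/6=-20/3
seg 1: a=-5, c=M1/2=13/4, d=(M2−M1)/(6·1)=-13/12, b=Δ1−h1·(2M1+M2)/6=-1/6
t_q=1/2 → seg 0, τ=1/2; S=4+-20/3·τ+0·τ²+13/24·τ³=47/64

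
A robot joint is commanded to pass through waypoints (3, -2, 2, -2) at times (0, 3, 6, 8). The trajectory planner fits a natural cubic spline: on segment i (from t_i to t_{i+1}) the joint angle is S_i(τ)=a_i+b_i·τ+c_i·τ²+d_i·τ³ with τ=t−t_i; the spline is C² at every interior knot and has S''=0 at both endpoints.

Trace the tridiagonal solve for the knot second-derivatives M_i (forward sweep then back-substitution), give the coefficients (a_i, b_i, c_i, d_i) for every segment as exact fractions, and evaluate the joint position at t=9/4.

  seg 0: a=3 b=-305/111 c=0 d=40/333
  seg 1: a=-2 b=55/111 c=40/37 d=-89/333
  seg 2: a=2 b=-26/111 c=-49/37 d=49/222
S(9/4) = -537/296

Δ: Δ0=-5/3, Δ1=4/3, Δ2=-2
row 1: diag=12, rhs=18; c'=1/4, d'=3/2
row 2: denom=10−3·1/4=37/4; d'=(-20−3·3/2)/(37/4)=-98/37
back: M2=-98/37
back: M1=3/2−1/4·-98/37=80/37
M: M0=0, M1=80/37, M2=-98/37, M3=0
seg 0: a=3, c=M0/2=0, d=(M1−M0)/(6·3)=40/333, b=Δ0−h0·(2M0+M1)/6=-305/111
seg 1: a=-2, c=M1/2=40/37, d=(M2−M1)/(6·3)=-89/333, b=Δ1−h1·(2M1+M2)/6=55/111
seg 2: a=2, c=M2/2=-49/37, d=(M3−M2)/(6·2)=49/222, b=Δ2−h2·(2M2+M3)/6=-26/111
t_q=9/4 → seg 0, τ=9/4; S=3+-305/111·τ+0·τ²+40/333·τ³=-537/296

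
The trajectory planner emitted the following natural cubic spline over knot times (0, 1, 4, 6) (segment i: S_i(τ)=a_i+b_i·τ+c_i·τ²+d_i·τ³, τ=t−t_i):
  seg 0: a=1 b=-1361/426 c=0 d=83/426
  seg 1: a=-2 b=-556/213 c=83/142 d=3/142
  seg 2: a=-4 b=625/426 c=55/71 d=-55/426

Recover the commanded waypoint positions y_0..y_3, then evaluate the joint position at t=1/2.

y_0 = S_0(0) = a_0 = 1
y_1 = S_1(0) = a_1 = -2
y_2 = S_2(0) = a_2 = -4
y_3 = S_2(2) = 1
t_q=1/2 is in segment 0 (τ=1/2); S_0(τ)=-651/1136

y_0=1 y_1=-2 y_2=-4 y_3=1
S(1/2) = -651/1136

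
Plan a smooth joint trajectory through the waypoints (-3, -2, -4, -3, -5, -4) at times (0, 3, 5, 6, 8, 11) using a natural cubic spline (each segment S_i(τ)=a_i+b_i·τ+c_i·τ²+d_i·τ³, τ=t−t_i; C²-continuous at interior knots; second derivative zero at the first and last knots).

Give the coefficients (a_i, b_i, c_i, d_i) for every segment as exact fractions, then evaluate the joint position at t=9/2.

  seg 0: a=-3 b=71/69 c=0 d=-16/207
  seg 1: a=-2 b=-73/69 c=-16/23 d=25/69
  seg 2: a=-4 b=35/69 c=34/23 d=-68/69
  seg 3: a=-3 b=35/69 c=-34/23 d=25/69
  seg 4: a=-5 b=-73/69 c=16/23 d=-16/207
S(9/2) = -723/184

Δ: Δ0=1/3, Δ1=-1, Δ2=1, Δ3=-1, Δ4=1/3
row 1: diag=10, rhs=-8; c'=1/5, d'=-4/5
row 2: denom=6−2·1/5=28/5; d'=(12−2·-4/5)/(28/5)=17/7
row 3: denom=6−1·5/28=163/28; d'=(-12−1·17/7)/(163/28)=-404/163
row 4: denom=10−2·56/163=1518/163; d'=(8−2·-404/163)/(1518/163)=32/23
back: M4=32/23
back: M3=-404/163−56/163·32/23=-68/23
back: M2=17/7−5/28·-68/23=68/23
back: M1=-4/5−1/5·68/23=-32/23
M: M0=0, M1=-32/23, M2=68/23, M3=-68/23, M4=32/23, M5=0
seg 0: a=-3, c=M0/2=0, d=(M1−M0)/(6·3)=-16/207, b=Δ0−h0·(2M0+M1)/6=71/69
seg 1: a=-2, c=M1/2=-16/23, d=(M2−M1)/(6·2)=25/69, b=Δ1−h1·(2M1+M2)/6=-73/69
seg 2: a=-4, c=M2/2=34/23, d=(M3−M2)/(6·1)=-68/69, b=Δ2−h2·(2M2+M3)/6=35/69
seg 3: a=-3, c=M3/2=-34/23, d=(M4−M3)/(6·2)=25/69, b=Δ3−h3·(2M3+M4)/6=35/69
seg 4: a=-5, c=M4/2=16/23, d=(M5−M4)/(6·3)=-16/207, b=Δ4−h4·(2M4+M5)/6=-73/69
t_q=9/2 → seg 1, τ=3/2; S=-2+-73/69·τ+-16/23·τ²+25/69·τ³=-723/184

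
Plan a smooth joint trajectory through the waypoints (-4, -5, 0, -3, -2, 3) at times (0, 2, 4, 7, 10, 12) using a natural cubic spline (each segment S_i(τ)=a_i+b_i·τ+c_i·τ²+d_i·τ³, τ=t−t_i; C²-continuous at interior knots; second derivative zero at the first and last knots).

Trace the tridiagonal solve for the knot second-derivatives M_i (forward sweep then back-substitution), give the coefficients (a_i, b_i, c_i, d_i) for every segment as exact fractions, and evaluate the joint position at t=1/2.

  seg 0: a=-4 b=-5807/3858 c=0 d=1939/7716
  seg 1: a=-5 b=5827/3858 c=1939/1286 d=-977/1929
  seg 2: a=0 b=5647/3858 c=-1969/1286 d=4108/17361
  seg 3: a=-3 b=-5147/3858 c=2309/3858 d=-247/17361
  seg 4: a=-2 b=7225/3858 c=605/1286 d=-605/7716
S(1/2) = -97143/20576

Δ: Δ0=-1/2, Δ1=5/2, Δ2=-1, Δ3=1/3, Δ4=5/2
row 1: diag=8, rhs=18; c'=1/4, d'=9/4
row 2: denom=10−2·1/4=19/2; d'=(-21−2·9/4)/(19/2)=-51/19
row 3: denom=12−3·6/19=210/19; d'=(8−3·-51/19)/(210/19)=61/42
row 4: denom=10−3·19/70=643/70; d'=(13−3·61/42)/(643/70)=605/643
back: M4=605/643
back: M3=61/42−19/70·605/643=2309/1929
back: M2=-51/19−6/19·2309/1929=-1969/643
back: M1=9/4−1/4·-1969/643=1939/643
M: M0=0, M1=1939/643, M2=-1969/643, M3=2309/1929, M4=605/643, M5=0
seg 0: a=-4, c=M0/2=0, d=(M1−M0)/(6·2)=1939/7716, b=Δ0−h0·(2M0+M1)/6=-5807/3858
seg 1: a=-5, c=M1/2=1939/1286, d=(M2−M1)/(6·2)=-977/1929, b=Δ1−h1·(2M1+M2)/6=5827/3858
seg 2: a=0, c=M2/2=-1969/1286, d=(M3−M2)/(6·3)=4108/17361, b=Δ2−h2·(2M2+M3)/6=5647/3858
seg 3: a=-3, c=M3/2=2309/3858, d=(M4−M3)/(6·3)=-247/17361, b=Δ3−h3·(2M3+M4)/6=-5147/3858
seg 4: a=-2, c=M4/2=605/1286, d=(M5−M4)/(6·2)=-605/7716, b=Δ4−h4·(2M4+M5)/6=7225/3858
t_q=1/2 → seg 0, τ=1/2; S=-4+-5807/3858·τ+0·τ²+1939/7716·τ³=-97143/20576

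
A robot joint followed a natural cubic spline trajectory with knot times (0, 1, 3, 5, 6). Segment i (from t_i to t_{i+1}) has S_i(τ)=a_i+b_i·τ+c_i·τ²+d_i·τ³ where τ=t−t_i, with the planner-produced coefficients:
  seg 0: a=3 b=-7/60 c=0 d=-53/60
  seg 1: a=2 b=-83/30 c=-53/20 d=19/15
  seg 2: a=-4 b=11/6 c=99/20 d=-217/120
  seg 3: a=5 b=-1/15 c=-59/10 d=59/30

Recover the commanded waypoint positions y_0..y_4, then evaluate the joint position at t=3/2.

y_0 = S_0(0) = a_0 = 3
y_1 = S_1(0) = a_1 = 2
y_2 = S_2(0) = a_2 = -4
y_3 = S_3(0) = a_3 = 5
y_4 = S_3(1) = 1
t_q=3/2 is in segment 1 (τ=1/2); S_1(τ)=9/80

y_0=3 y_1=2 y_2=-4 y_3=5 y_4=1
S(3/2) = 9/80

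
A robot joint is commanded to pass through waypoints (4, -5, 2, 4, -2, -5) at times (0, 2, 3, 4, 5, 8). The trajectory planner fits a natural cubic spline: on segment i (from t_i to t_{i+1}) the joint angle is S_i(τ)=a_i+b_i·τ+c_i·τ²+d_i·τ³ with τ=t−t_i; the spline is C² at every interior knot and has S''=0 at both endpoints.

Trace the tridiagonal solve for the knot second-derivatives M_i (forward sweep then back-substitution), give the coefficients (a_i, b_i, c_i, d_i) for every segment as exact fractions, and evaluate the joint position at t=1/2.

  seg 0: a=4 b=-2333/266 c=0 d=142/133
  seg 1: a=-5 b=1075/266 c=852/133 d=-131/38
  seg 2: a=2 b=866/133 c=-1047/266 d=-153/266
  seg 3: a=4 b=-821/266 c=-753/133 d=731/266
  seg 4: a=-2 b=-820/133 c=687/266 d=-229/798
S(1/2) = -67/266

Δ: Δ0=-9/2, Δ1=7, Δ2=2, Δ3=-6, Δ4=-1
row 1: diag=6, rhs=69; c'=1/6, d'=23/2
row 2: denom=4−1·1/6=23/6; d'=(-30−1·23/2)/(23/6)=-249/23
row 3: denom=4−1·6/23=86/23; d'=(-48−1·-249/23)/(86/23)=-855/86
row 4: denom=8−1·23/86=665/86; d'=(30−1·-855/86)/(665/86)=687/133
back: M4=687/133
back: M3=-855/86−23/86·687/133=-1506/133
back: M2=-249/23−6/23·-1506/133=-1047/133
back: M1=23/2−1/6·-1047/133=1704/133
M: M0=0, M1=1704/133, M2=-1047/133, M3=-1506/133, M4=687/133, M5=0
seg 0: a=4, c=M0/2=0, d=(M1−M0)/(6·2)=142/133, b=Δ0−h0·(2M0+M1)/6=-2333/266
seg 1: a=-5, c=M1/2=852/133, d=(M2−M1)/(6·1)=-131/38, b=Δ1−h1·(2M1+M2)/6=1075/266
seg 2: a=2, c=M2/2=-1047/266, d=(M3−M2)/(6·1)=-153/266, b=Δ2−h2·(2M2+M3)/6=866/133
seg 3: a=4, c=M3/2=-753/133, d=(M4−M3)/(6·1)=731/266, b=Δ3−h3·(2M3+M4)/6=-821/266
seg 4: a=-2, c=M4/2=687/266, d=(M5−M4)/(6·3)=-229/798, b=Δ4−h4·(2M4+M5)/6=-820/133
t_q=1/2 → seg 0, τ=1/2; S=4+-2333/266·τ+0·τ²+142/133·τ³=-67/266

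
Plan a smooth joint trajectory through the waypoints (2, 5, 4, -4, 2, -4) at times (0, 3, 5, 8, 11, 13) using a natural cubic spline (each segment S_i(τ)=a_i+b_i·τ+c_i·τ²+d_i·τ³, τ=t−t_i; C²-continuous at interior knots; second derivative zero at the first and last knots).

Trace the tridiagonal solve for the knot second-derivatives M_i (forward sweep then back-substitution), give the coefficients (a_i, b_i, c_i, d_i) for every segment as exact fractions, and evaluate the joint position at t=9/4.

  seg 0: a=2 b=3931/3252 c=0 d=-679/29268
  seg 1: a=5 b=947/1626 c=-679/3252 d=-1081/6504
  seg 2: a=4 b=-609/271 c=-1961/1626 d=5201/14634
  seg 3: a=-4 b=61/542 c=540/271 d=-739/1626
  seg 4: a=2 b=-55/271 c=-1137/542 d=379/1084
S(9/4) = 309107/69376

Δ: Δ0=1, Δ1=-1/2, Δ2=-8/3, Δ3=2, Δ4=-3
row 1: diag=10, rhs=-9; c'=1/5, d'=-9/10
row 2: denom=10−2·1/5=48/5; d'=(-13−2·-9/10)/(48/5)=-7/6
row 3: denom=12−3·5/16=177/16; d'=(28−3·-7/6)/(177/16)=168/59
row 4: denom=10−3·16/59=542/59; d'=(-30−3·168/59)/(542/59)=-1137/271
back: M4=-1137/271
back: M3=168/59−16/59·-1137/271=1080/271
back: M2=-7/6−5/16·1080/271=-1961/813
back: M1=-9/10−1/5·-1961/813=-679/1626
M: M0=0, M1=-679/1626, M2=-1961/813, M3=1080/271, M4=-1137/271, M5=0
seg 0: a=2, c=M0/2=0, d=(M1−M0)/(6·3)=-679/29268, b=Δ0−h0·(2M0+M1)/6=3931/3252
seg 1: a=5, c=M1/2=-679/3252, d=(M2−M1)/(6·2)=-1081/6504, b=Δ1−h1·(2M1+M2)/6=947/1626
seg 2: a=4, c=M2/2=-1961/1626, d=(M3−M2)/(6·3)=5201/14634, b=Δ2−h2·(2M2+M3)/6=-609/271
seg 3: a=-4, c=M3/2=540/271, d=(M4−M3)/(6·3)=-739/1626, b=Δ3−h3·(2M3+M4)/6=61/542
seg 4: a=2, c=M4/2=-1137/542, d=(M5−M4)/(6·2)=379/1084, b=Δ4−h4·(2M4+M5)/6=-55/271
t_q=9/4 → seg 0, τ=9/4; S=2+3931/3252·τ+0·τ²+-679/29268·τ³=309107/69376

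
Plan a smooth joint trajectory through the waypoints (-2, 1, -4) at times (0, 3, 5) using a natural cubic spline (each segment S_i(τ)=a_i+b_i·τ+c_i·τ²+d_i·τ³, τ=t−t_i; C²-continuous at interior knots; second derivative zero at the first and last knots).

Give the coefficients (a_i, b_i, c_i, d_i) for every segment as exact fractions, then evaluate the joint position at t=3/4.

Δ: Δ0=1, Δ1=-5/2
row 1: diag=10, rhs=-21; c'=1/5, d'=-21/10
back: M1=-21/10
M: M0=0, M1=-21/10, M2=0
seg 0: a=-2, c=M0/2=0, d=(M1−M0)/(6·3)=-7/60, b=Δ0−h0·(2M0+M1)/6=41/20
seg 1: a=1, c=M1/2=-21/20, d=(M2−M1)/(6·2)=7/40, b=Δ1−h1·(2M1+M2)/6=-11/10
t_q=3/4 → seg 0, τ=3/4; S=-2+41/20·τ+0·τ²+-7/60·τ³=-131/256

  seg 0: a=-2 b=41/20 c=0 d=-7/60
  seg 1: a=1 b=-11/10 c=-21/20 d=7/40
S(3/4) = -131/256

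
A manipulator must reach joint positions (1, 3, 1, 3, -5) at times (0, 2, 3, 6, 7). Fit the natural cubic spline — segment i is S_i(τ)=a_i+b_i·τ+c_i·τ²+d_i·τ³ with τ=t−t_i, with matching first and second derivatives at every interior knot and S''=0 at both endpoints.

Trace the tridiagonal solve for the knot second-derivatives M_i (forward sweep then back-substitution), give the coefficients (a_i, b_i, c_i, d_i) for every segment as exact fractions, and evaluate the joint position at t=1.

Δ: Δ0=1, Δ1=-2, Δ2=2/3, Δ3=-8
row 1: diag=6, rhs=-18; c'=1/6, d'=-3
row 2: denom=8−1·1/6=47/6; d'=(16−1·-3)/(47/6)=114/47
row 3: denom=8−3·18/47=322/47; d'=(-52−3·114/47)/(322/47)=-199/23
back: M3=-199/23
back: M2=114/47−18/47·-199/23=132/23
back: M1=-3−1/6·132/23=-91/23
M: M0=0, M1=-91/23, M2=132/23, M3=-199/23, M4=0
seg 0: a=1, c=M0/2=0, d=(M1−M0)/(6·2)=-91/276, b=Δ0−h0·(2M0+M1)/6=160/69
seg 1: a=3, c=M1/2=-91/46, d=(M2−M1)/(6·1)=223/138, b=Δ1−h1·(2M1+M2)/6=-113/69
seg 2: a=1, c=M2/2=66/23, d=(M3−M2)/(6·3)=-331/414, b=Δ2−h2·(2M2+M3)/6=-103/138
seg 3: a=3, c=M3/2=-199/46, d=(M4−M3)/(6·1)=199/138, b=Δ3−h3·(2M3+M4)/6=-353/69
t_q=1 → seg 0, τ=1; S=1+160/69·τ+0·τ²+-91/276·τ³=275/92

  seg 0: a=1 b=160/69 c=0 d=-91/276
  seg 1: a=3 b=-113/69 c=-91/46 d=223/138
  seg 2: a=1 b=-103/138 c=66/23 d=-331/414
  seg 3: a=3 b=-353/69 c=-199/46 d=199/138
S(1) = 275/92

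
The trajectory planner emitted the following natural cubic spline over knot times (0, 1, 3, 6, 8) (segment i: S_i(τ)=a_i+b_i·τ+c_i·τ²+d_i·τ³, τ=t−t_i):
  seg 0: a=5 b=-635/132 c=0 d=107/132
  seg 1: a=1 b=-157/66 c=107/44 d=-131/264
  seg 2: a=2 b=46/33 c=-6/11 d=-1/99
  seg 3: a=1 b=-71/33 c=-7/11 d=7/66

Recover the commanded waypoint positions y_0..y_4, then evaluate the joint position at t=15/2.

y_0=5 y_1=1 y_2=2 y_3=1 y_4=-5
S(15/2) = -581/176

y_0 = S_0(0) = a_0 = 5
y_1 = S_1(0) = a_1 = 1
y_2 = S_2(0) = a_2 = 2
y_3 = S_3(0) = a_3 = 1
y_4 = S_3(2) = -5
t_q=15/2 is in segment 3 (τ=3/2); S_3(τ)=-581/176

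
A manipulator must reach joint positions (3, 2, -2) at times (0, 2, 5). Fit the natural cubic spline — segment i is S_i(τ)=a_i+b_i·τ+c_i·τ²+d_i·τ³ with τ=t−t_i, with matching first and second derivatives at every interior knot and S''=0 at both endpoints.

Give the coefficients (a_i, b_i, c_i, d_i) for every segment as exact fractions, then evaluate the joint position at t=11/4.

  seg 0: a=3 b=-1/3 c=0 d=-1/24
  seg 1: a=2 b=-5/6 c=-1/4 d=1/36
S(11/4) = 319/256

Δ: Δ0=-1/2, Δ1=-4/3
row 1: diag=10, rhs=-5; c'=3/10, d'=-1/2
back: M1=-1/2
M: M0=0, M1=-1/2, M2=0
seg 0: a=3, c=M0/2=0, d=(M1−M0)/(6·2)=-1/24, b=Δ0−h0·(2M0+M1)/6=-1/3
seg 1: a=2, c=M1/2=-1/4, d=(M2−M1)/(6·3)=1/36, b=Δ1−h1·(2M1+M2)/6=-5/6
t_q=11/4 → seg 1, τ=3/4; S=2+-5/6·τ+-1/4·τ²+1/36·τ³=319/256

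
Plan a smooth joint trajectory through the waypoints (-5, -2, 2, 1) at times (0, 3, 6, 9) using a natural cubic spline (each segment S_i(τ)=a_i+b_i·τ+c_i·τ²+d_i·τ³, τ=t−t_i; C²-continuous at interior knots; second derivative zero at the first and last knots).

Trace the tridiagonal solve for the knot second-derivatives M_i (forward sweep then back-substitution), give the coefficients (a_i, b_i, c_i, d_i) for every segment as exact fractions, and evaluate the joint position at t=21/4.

  seg 0: a=-5 b=4/5 c=0 d=1/45
  seg 1: a=-2 b=7/5 c=1/5 d=-2/27
  seg 2: a=2 b=3/5 c=-7/15 d=7/135
S(21/4) = 211/160

Δ: Δ0=1, Δ1=4/3, Δ2=-1/3
row 1: diag=12, rhs=2; c'=1/4, d'=1/6
row 2: denom=12−3·1/4=45/4; d'=(-10−3·1/6)/(45/4)=-14/15
back: M2=-14/15
back: M1=1/6−1/4·-14/15=2/5
M: M0=0, M1=2/5, M2=-14/15, M3=0
seg 0: a=-5, c=M0/2=0, d=(M1−M0)/(6·3)=1/45, b=Δ0−h0·(2M0+M1)/6=4/5
seg 1: a=-2, c=M1/2=1/5, d=(M2−M1)/(6·3)=-2/27, b=Δ1−h1·(2M1+M2)/6=7/5
seg 2: a=2, c=M2/2=-7/15, d=(M3−M2)/(6·3)=7/135, b=Δ2−h2·(2M2+M3)/6=3/5
t_q=21/4 → seg 1, τ=9/4; S=-2+7/5·τ+1/5·τ²+-2/27·τ³=211/160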